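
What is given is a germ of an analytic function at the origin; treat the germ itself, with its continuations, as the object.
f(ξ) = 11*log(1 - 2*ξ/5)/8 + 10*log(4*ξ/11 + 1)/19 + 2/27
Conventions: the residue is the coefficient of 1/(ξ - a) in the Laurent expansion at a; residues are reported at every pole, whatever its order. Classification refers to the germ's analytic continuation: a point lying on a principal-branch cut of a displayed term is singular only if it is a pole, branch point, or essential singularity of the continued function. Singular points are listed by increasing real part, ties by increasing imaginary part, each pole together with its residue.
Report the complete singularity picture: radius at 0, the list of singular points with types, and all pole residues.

Radius of convergence at 0: 5/2.
At -11/4: a logarithmic branch point.
At 5/2: a logarithmic branch point.

Branch term (10/19)*log(1 - ξ/(-11/4)): its argument vanishes at ξ = -11/4, a logarithmic branch point, modulus 11/4.
Branch term (11/8)*log(1 - ξ/(5/2)): its argument vanishes at ξ = 5/2, a logarithmic branch point, modulus 5/2.
The radius of convergence is the smallest modulus among the singular points: 5/2.
List the singular points by increasing real part (a conjugate pair: the negative imaginary part first).


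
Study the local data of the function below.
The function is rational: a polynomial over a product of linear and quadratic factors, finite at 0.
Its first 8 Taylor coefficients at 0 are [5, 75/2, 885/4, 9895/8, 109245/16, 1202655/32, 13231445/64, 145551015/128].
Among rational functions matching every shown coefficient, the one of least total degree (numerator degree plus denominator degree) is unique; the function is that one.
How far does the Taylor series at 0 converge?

The radius of convergence is 2/11.

No rational of total degree below 3 reproduces all 8 coefficients; solving the [0/3] Pade equations on them gives f(w) = -10/(11*(w - 1)**2*(w - 2/11)), whose expansion matches every shown term.
Denominator factor (w - 2/11): pole of order 1 at 2/11, modulus 2/11.
Denominator factor (w - 1)^2: pole of order 2 at 1, modulus 1.
The radius of convergence is the smallest modulus among the singular points: 2/11.


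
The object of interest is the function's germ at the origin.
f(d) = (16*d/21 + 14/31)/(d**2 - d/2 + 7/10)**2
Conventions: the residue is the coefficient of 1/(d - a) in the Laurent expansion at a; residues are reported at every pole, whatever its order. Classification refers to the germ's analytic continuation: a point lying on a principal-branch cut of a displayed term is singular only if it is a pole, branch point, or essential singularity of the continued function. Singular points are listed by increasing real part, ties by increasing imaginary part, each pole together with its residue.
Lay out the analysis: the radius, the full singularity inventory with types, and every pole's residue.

Radius of convergence at 0: (1/10)*sqrt(70).
At (1/4) - ((1/20)*sqrt(255))*i: a pole of order 2; residue ((33440/1693251)*sqrt(255))*i.
At (1/4) + ((1/20)*sqrt(255))*i: a pole of order 2; residue -((33440/1693251)*sqrt(255))*i.

Denominator factor (d**2 - d/2 + 7/10)^2: discriminant -51/20, complex-conjugate roots (1/4) + ((1/20)*sqrt(255))*i and (1/4) - ((1/20)*sqrt(255))*i; poles of order 2, moduli (1/10)*sqrt(70) and (1/10)*sqrt(70).
The radius of convergence is the smallest modulus among the singular points: (1/10)*sqrt(70).
The factor d**2 - d/2 + 7/10 splits as (d - a)(d - a') with a = (1/4) - ((1/20)*sqrt(255))*i, a' = (1/4) + ((1/20)*sqrt(255))*i. At the order-2 pole a set g(d) = (d - a)^2*f(d) = [16*d/21 + 14/31] / (d - a')^2.
Order-2 pole: residue = g'(a); g'((1/4) - ((1/20)*sqrt(255))*i) = ((33440/1693251)*sqrt(255))*i, so the residue is ((33440/1693251)*sqrt(255))*i.
The factor d**2 - d/2 + 7/10 splits as (d - a)(d - a') with a = (1/4) + ((1/20)*sqrt(255))*i, a' = (1/4) - ((1/20)*sqrt(255))*i. At the order-2 pole a set g(d) = (d - a)^2*f(d) = [16*d/21 + 14/31] / (d - a')^2.
Order-2 pole: residue = g'(a); g'((1/4) + ((1/20)*sqrt(255))*i) = -((33440/1693251)*sqrt(255))*i, so the residue is -((33440/1693251)*sqrt(255))*i.
List the singular points by increasing real part (a conjugate pair: the negative imaginary part first).


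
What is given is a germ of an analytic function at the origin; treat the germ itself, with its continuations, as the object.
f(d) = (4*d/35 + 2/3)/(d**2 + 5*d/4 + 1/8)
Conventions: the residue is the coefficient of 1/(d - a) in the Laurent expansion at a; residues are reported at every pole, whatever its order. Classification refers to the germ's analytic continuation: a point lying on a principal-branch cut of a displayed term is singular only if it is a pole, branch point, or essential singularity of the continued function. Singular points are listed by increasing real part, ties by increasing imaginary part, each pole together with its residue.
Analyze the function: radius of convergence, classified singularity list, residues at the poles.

Radius of convergence at 0: 5/8 - (1/8)*sqrt(17).
At -5/8 - (1/8)*sqrt(17): a pole of order 1; residue 2/35 - (50/357)*sqrt(17).
At -5/8 + (1/8)*sqrt(17): a pole of order 1; residue 2/35 + (50/357)*sqrt(17).

Denominator factor (d**2 + 5*d/4 + 1/8): discriminant 17/16, real irrational roots -5/8 + (1/8)*sqrt(17) and -5/8 - (1/8)*sqrt(17); poles of order 1, moduli 5/8 - (1/8)*sqrt(17) and 5/8 + (1/8)*sqrt(17).
The radius of convergence is the smallest modulus among the singular points: 5/8 - (1/8)*sqrt(17).
The factor d**2 + 5*d/4 + 1/8 splits as (d - a)(d - a') with a = -5/8 - (1/8)*sqrt(17), a' = -5/8 + (1/8)*sqrt(17). At the order-1 pole a set g(d) = (d - a)*f(d) = [4*d/35 + 2/3] / (d - a').
Simple pole: residue = g(a) at a = -5/8 - (1/8)*sqrt(17), which is 2/35 - (50/357)*sqrt(17).
The factor d**2 + 5*d/4 + 1/8 splits as (d - a)(d - a') with a = -5/8 + (1/8)*sqrt(17), a' = -5/8 - (1/8)*sqrt(17). At the order-1 pole a set g(d) = (d - a)*f(d) = [4*d/35 + 2/3] / (d - a').
Simple pole: residue = g(a) at a = -5/8 + (1/8)*sqrt(17), which is 2/35 + (50/357)*sqrt(17).
List the singular points by increasing real part (a conjugate pair: the negative imaginary part first).


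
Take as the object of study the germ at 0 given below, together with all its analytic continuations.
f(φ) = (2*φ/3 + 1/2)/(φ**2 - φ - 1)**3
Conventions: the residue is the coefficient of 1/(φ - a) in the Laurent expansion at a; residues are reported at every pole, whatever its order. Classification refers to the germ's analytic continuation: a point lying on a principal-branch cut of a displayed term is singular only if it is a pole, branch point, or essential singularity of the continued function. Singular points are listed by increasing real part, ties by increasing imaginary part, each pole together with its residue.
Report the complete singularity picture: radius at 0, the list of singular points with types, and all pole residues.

Radius of convergence at 0: -1/2 + (1/2)*sqrt(5).
At 1/2 - (1/2)*sqrt(5): a pole of order 3; residue -(1/25)*sqrt(5).
At 1/2 + (1/2)*sqrt(5): a pole of order 3; residue (1/25)*sqrt(5).

Denominator factor (φ**2 - φ - 1)^3: discriminant 5, real irrational roots 1/2 + (1/2)*sqrt(5) and 1/2 - (1/2)*sqrt(5); poles of order 3, moduli 1/2 + (1/2)*sqrt(5) and -1/2 + (1/2)*sqrt(5).
The radius of convergence is the smallest modulus among the singular points: -1/2 + (1/2)*sqrt(5).
The factor φ**2 - φ - 1 splits as (φ - a)(φ - a') with a = 1/2 - (1/2)*sqrt(5), a' = 1/2 + (1/2)*sqrt(5). At the order-3 pole a set g(φ) = (φ - a)^3*f(φ) = [2*φ/3 + 1/2] / (φ - a')^3.
Order-3 pole: residue = g''(a)/2; g''(1/2 - (1/2)*sqrt(5)) = -(2/25)*sqrt(5), so the residue is -(1/25)*sqrt(5).
The factor φ**2 - φ - 1 splits as (φ - a)(φ - a') with a = 1/2 + (1/2)*sqrt(5), a' = 1/2 - (1/2)*sqrt(5). At the order-3 pole a set g(φ) = (φ - a)^3*f(φ) = [2*φ/3 + 1/2] / (φ - a')^3.
Order-3 pole: residue = g''(a)/2; g''(1/2 + (1/2)*sqrt(5)) = (2/25)*sqrt(5), so the residue is (1/25)*sqrt(5).
List the singular points by increasing real part (a conjugate pair: the negative imaginary part first).


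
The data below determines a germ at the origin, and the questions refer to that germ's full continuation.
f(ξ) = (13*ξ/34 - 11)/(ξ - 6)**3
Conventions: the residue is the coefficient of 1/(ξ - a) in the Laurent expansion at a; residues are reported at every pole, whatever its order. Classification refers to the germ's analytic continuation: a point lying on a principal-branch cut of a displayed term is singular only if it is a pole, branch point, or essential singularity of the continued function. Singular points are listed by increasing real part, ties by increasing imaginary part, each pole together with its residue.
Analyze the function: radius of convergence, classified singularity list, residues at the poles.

Denominator factor (ξ - 6)^3: pole of order 3 at 6, modulus 6.
The radius of convergence is the smallest modulus among the singular points: 6.
At the order-3 pole 6 set g(ξ) = (ξ - (6))^3*f(ξ) = 13*ξ/34 - 11.
Order-3 pole: residue = g''(a)/2; g''(6) = 0, so the residue is 0.

Radius of convergence at 0: 6.
At 6: a pole of order 3; residue 0.


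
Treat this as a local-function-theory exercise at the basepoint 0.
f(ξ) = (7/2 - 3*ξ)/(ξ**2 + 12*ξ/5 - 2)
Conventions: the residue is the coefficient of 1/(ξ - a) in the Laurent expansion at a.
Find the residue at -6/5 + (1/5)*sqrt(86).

The residue is -3/2 + (71/344)*sqrt(86).

The factor ξ**2 + 12*ξ/5 - 2 splits as (ξ - a)(ξ - a') with a = -6/5 + (1/5)*sqrt(86), a' = -6/5 - (1/5)*sqrt(86). At the order-1 pole a set g(ξ) = (ξ - a)*f(ξ) = [7/2 - 3*ξ] / (ξ - a').
Simple pole: residue = g(a) at a = -6/5 + (1/5)*sqrt(86), which is -3/2 + (71/344)*sqrt(86).


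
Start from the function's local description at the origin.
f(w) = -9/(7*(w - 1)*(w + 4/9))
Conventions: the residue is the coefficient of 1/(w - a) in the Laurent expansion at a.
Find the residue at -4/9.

At the order-1 pole -4/9 set g(w) = (w - (-4/9))*f(w) = -9/(7*(w - 1)).
Simple pole: residue = g(a) at a = -4/9, which is 81/91.

The residue is 81/91.


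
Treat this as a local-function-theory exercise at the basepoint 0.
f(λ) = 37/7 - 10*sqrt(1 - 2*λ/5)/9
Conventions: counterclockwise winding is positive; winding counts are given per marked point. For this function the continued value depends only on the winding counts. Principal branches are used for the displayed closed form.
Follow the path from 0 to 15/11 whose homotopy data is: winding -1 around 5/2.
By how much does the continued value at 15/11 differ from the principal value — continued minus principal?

The rational part is single-valued and drops out of the difference; each branch term changes only by its own monodromy.
(-10/9)*sqrt(1 - λ/(5/2)): winding -1 is odd, the square root flips sign, contributing -2*(-10/9)*sqrt(1 - (15/11)/(5/2)) = -2*(-10/9)*sqrt(5/11) = (20/99)*sqrt(55).
Summing the contributions at λ = 15/11 gives (20/99)*sqrt(55).

Continued minus principal equals (20/99)*sqrt(55).


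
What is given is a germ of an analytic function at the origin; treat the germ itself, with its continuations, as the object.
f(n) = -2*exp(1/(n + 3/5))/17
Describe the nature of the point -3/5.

The exponent 1/(n - (-3/5)) has a pole at -3/5, so exp(1/(n - (-3/5))) takes every nonzero value near it: an essential singularity (not a pole of any order).

The point is an essential singularity.


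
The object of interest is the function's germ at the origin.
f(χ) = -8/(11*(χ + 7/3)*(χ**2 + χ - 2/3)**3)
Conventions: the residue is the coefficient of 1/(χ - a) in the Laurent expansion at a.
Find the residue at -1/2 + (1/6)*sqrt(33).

The factor χ**2 + χ - 2/3 splits as (χ - a)(χ - a') with a = -1/2 + (1/6)*sqrt(33), a' = -1/2 - (1/6)*sqrt(33). At the order-3 pole a set g(χ) = (χ - a)^3*f(χ) = [-8/(11*(χ + 7/3))] / (χ - a')^3.
Order-3 pole: residue = g''(a)/2; g''(-1/2 + (1/6)*sqrt(33)) = 729/14641 - (567/14641)*sqrt(33), so the residue is 729/29282 - (567/29282)*sqrt(33).

The residue is 729/29282 - (567/29282)*sqrt(33).


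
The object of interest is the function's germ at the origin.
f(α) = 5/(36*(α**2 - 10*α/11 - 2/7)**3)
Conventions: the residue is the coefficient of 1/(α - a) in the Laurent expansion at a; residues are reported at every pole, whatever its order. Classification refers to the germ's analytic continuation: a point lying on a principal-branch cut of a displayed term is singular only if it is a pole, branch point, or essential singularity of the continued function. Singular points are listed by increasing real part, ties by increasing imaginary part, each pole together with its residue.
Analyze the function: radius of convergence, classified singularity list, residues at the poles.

Radius of convergence at 0: -5/11 + (1/77)*sqrt(2919).
At 5/11 - (1/77)*sqrt(2919): a pole of order 3; residue -(39457495/13922248896)*sqrt(2919).
At 5/11 + (1/77)*sqrt(2919): a pole of order 3; residue (39457495/13922248896)*sqrt(2919).

Denominator factor (α**2 - 10*α/11 - 2/7)^3: discriminant 1668/847, real irrational roots 5/11 + (1/77)*sqrt(2919) and 5/11 - (1/77)*sqrt(2919); poles of order 3, moduli 5/11 + (1/77)*sqrt(2919) and -5/11 + (1/77)*sqrt(2919).
The radius of convergence is the smallest modulus among the singular points: -5/11 + (1/77)*sqrt(2919).
The factor α**2 - 10*α/11 - 2/7 splits as (α - a)(α - a') with a = 5/11 - (1/77)*sqrt(2919), a' = 5/11 + (1/77)*sqrt(2919). At the order-3 pole a set g(α) = (α - a)^3*f(α) = [5/36] / (α - a')^3.
Order-3 pole: residue = g''(a)/2; g''(5/11 - (1/77)*sqrt(2919)) = -(39457495/6961124448)*sqrt(2919), so the residue is -(39457495/13922248896)*sqrt(2919).
The factor α**2 - 10*α/11 - 2/7 splits as (α - a)(α - a') with a = 5/11 + (1/77)*sqrt(2919), a' = 5/11 - (1/77)*sqrt(2919). At the order-3 pole a set g(α) = (α - a)^3*f(α) = [5/36] / (α - a')^3.
Order-3 pole: residue = g''(a)/2; g''(5/11 + (1/77)*sqrt(2919)) = (39457495/6961124448)*sqrt(2919), so the residue is (39457495/13922248896)*sqrt(2919).
List the singular points by increasing real part (a conjugate pair: the negative imaginary part first).


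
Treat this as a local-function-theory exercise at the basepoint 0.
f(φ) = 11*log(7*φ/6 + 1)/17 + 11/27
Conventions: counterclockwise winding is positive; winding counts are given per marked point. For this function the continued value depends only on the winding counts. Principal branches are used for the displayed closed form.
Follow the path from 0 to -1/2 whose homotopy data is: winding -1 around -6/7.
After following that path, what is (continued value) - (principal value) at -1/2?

Continued minus principal equals -(22/17)*pi*i.

The rational part is single-valued and drops out of the difference; each branch term changes only by its own monodromy.
(11/17)*log(1 - φ/(-6/7)): each positive loop around -6/7 adds 2*pi*i to the log, so winding -1 contributes (11/17)*(-1)*2*pi*i = -(22/17)*pi*i.
Summing the contributions at φ = -1/2 gives -(22/17)*pi*i.


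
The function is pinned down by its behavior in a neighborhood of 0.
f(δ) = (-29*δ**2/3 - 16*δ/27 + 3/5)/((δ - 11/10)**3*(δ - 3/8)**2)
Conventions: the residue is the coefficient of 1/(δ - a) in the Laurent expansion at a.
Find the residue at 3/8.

At the order-2 pole 3/8 set g(δ) = (δ - (3/8))^2*f(δ) = (-29*δ**2/3 - 16*δ/27 + 3/5)/(δ - 11/10)**3.
Order-2 pole: residue = g'(a); g'(3/8) = 596552000/19096587, so the residue is 596552000/19096587.

The residue is 596552000/19096587.


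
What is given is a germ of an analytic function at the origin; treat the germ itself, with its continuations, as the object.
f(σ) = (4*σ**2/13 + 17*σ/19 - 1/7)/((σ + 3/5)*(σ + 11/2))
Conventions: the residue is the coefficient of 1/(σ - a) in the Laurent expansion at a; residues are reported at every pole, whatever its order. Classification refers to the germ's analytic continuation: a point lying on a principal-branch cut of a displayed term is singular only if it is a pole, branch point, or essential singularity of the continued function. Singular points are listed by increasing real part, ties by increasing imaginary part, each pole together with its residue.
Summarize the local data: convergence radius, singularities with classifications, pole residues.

Denominator factor (σ + 3/5): pole of order 1 at -3/5, modulus 3/5.
Denominator factor (σ + 11/2): pole of order 1 at -11/2, modulus 11/2.
The radius of convergence is the smallest modulus among the singular points: 3/5.
At the order-1 pole -11/2 set g(σ) = (σ - (-11/2))*f(σ) = (4*σ**2/13 + 17*σ/19 - 1/7)/(σ + 3/5).
Simple pole: residue = g(a) at a = -11/2, which is -73375/84721.
At the order-1 pole -3/5 set g(σ) = (σ - (-3/5))*f(σ) = (4*σ**2/13 + 17*σ/19 - 1/7)/(σ + 11/2).
Simple pole: residue = g(a) at a = -3/5, which is -49184/423605.
List the singular points by increasing real part (a conjugate pair: the negative imaginary part first).

Radius of convergence at 0: 3/5.
At -11/2: a pole of order 1; residue -73375/84721.
At -3/5: a pole of order 1; residue -49184/423605.


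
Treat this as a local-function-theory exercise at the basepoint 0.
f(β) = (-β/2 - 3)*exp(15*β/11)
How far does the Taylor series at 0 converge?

The factor exp(15*β/11) is entire and contributes no finite singular point.
The polynomial part has no poles.
No finite singular points: the Taylor series at 0 converges everywhere.

The radius of convergence is infinite.


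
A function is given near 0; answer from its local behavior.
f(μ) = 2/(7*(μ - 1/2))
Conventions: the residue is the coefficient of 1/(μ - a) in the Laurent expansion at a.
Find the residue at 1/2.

At the order-1 pole 1/2 set g(μ) = (μ - (1/2))*f(μ) = 2/7.
Simple pole: residue = g(a) at a = 1/2, which is 2/7.

The residue is 2/7.


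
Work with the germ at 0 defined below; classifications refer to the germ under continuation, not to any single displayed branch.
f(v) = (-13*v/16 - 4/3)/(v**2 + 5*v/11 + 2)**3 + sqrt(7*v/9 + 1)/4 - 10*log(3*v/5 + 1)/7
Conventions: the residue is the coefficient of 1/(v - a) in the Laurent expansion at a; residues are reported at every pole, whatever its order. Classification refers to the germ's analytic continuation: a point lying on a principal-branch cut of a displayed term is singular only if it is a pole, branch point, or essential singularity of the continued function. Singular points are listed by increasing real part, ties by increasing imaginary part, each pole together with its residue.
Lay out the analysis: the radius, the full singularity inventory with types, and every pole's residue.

Radius of convergence at 0: 9/7.
At -5/3: a logarithmic branch point.
At -9/7: an algebraic (square-root) branch point.
At (-5/22) - ((1/22)*sqrt(943))*i: a pole of order 3; residue -((17759533/13416988912)*sqrt(943))*i.
At (-5/22) + ((1/22)*sqrt(943))*i: a pole of order 3; residue ((17759533/13416988912)*sqrt(943))*i.

Denominator factor (v**2 + 5*v/11 + 2)^3: discriminant -943/121, complex-conjugate roots (-5/22) + ((1/22)*sqrt(943))*i and (-5/22) - ((1/22)*sqrt(943))*i; poles of order 3, moduli sqrt(2) and sqrt(2).
Branch term (-10/7)*log(1 - v/(-5/3)): its argument vanishes at v = -5/3, a logarithmic branch point, modulus 5/3.
Branch term (1/4)*sqrt(1 - v/(-9/7)): its argument vanishes at v = -9/7, a square-root branch point, modulus 9/7.
The radius of convergence is the smallest modulus among the singular points: 9/7.
The branch terms are analytic at (-5/22) - ((1/22)*sqrt(943))*i and contribute nothing to the residue; only the rational part matters.
The factor v**2 + 5*v/11 + 2 splits as (v - a)(v - a') with a = (-5/22) - ((1/22)*sqrt(943))*i, a' = (-5/22) + ((1/22)*sqrt(943))*i. At the order-3 pole a set g(v) = (v - a)^3*(rational part) = [-13*v/16 - 4/3] / (v - a')^3.
Order-3 pole: residue = g''(a)/2; g''((-5/22) - ((1/22)*sqrt(943))*i) = -((17759533/6708494456)*sqrt(943))*i, so the residue is -((17759533/13416988912)*sqrt(943))*i.
The branch terms are analytic at (-5/22) + ((1/22)*sqrt(943))*i and contribute nothing to the residue; only the rational part matters.
The factor v**2 + 5*v/11 + 2 splits as (v - a)(v - a') with a = (-5/22) + ((1/22)*sqrt(943))*i, a' = (-5/22) - ((1/22)*sqrt(943))*i. At the order-3 pole a set g(v) = (v - a)^3*(rational part) = [-13*v/16 - 4/3] / (v - a')^3.
Order-3 pole: residue = g''(a)/2; g''((-5/22) + ((1/22)*sqrt(943))*i) = ((17759533/6708494456)*sqrt(943))*i, so the residue is ((17759533/13416988912)*sqrt(943))*i.
List the singular points by increasing real part (a conjugate pair: the negative imaginary part first).


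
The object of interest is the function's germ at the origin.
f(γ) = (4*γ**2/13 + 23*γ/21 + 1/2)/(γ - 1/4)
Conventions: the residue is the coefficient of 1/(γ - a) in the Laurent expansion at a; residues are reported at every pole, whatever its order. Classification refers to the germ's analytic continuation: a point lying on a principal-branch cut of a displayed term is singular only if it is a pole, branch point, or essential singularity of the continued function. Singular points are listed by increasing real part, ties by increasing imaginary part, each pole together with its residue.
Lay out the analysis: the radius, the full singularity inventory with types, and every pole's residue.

Radius of convergence at 0: 1/4.
At 1/4: a pole of order 1; residue 433/546.

Denominator factor (γ - 1/4): pole of order 1 at 1/4, modulus 1/4.
The radius of convergence is the smallest modulus among the singular points: 1/4.
At the order-1 pole 1/4 set g(γ) = (γ - (1/4))*f(γ) = 4*γ**2/13 + 23*γ/21 + 1/2.
Simple pole: residue = g(a) at a = 1/4, which is 433/546.


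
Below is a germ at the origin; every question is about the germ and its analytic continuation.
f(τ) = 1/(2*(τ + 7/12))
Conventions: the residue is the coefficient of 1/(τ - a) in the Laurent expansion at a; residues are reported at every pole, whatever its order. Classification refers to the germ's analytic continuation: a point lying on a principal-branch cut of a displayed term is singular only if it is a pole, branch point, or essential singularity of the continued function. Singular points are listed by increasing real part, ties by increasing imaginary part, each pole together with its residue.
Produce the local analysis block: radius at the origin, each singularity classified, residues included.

Denominator factor (τ + 7/12): pole of order 1 at -7/12, modulus 7/12.
The radius of convergence is the smallest modulus among the singular points: 7/12.
At the order-1 pole -7/12 set g(τ) = (τ - (-7/12))*f(τ) = 1/2.
Simple pole: residue = g(a) at a = -7/12, which is 1/2.

Radius of convergence at 0: 7/12.
At -7/12: a pole of order 1; residue 1/2.


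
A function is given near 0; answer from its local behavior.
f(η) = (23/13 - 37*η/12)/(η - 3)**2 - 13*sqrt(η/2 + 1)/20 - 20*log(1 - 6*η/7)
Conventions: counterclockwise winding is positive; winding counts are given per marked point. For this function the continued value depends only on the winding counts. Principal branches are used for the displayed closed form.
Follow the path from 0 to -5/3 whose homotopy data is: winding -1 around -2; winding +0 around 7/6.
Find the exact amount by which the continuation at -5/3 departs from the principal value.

Continued minus principal equals (13/60)*sqrt(6).

The rational part is single-valued and drops out of the difference; each branch term changes only by its own monodromy.
(-13/20)*sqrt(1 - η/(-2)): winding -1 is odd, the square root flips sign, contributing -2*(-13/20)*sqrt(1 - (-5/3)/(-2)) = -2*(-13/20)*sqrt(1/6) = (13/60)*sqrt(6).
(-20)*log(1 - η/(7/6)): winding 0 around 7/6, so this term returns to its principal value, contribution 0.
Summing the contributions at η = -5/3 gives (13/60)*sqrt(6).


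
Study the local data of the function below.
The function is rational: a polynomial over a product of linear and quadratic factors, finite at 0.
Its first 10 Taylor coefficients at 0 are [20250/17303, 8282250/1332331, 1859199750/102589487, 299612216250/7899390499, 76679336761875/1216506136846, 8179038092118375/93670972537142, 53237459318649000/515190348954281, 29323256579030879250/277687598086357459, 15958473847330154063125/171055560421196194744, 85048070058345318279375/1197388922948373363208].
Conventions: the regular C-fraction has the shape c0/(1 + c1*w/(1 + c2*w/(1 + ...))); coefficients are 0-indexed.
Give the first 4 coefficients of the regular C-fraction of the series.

The regular C-fraction coefficients are [20250/17303, -409/77, 226406/94479, -10701349052/10695306237].

Taylor coefficients (read off): a_0 = 20250/17303, a_1 = 8282250/1332331, a_2 = 1859199750/102589487, a_3 = 299612216250/7899390499.
c0 = a_0 = 20250/17303. Peel one level at a time: if S = 1 + c*w/S' with S'(0) = 1, then c is the w-coefficient of S and S' = c*w/(S - 1).
S_1 = c0/f = 1 + (-409/77)*w + (226406/17787)*w^2 + ...; c1 = -409/77.
S_2 = c1*w/(S_1 - 1) = 1 + (226406/94479)*w + (21402698104/8926281441)*w^2 + ...; c2 = 226406/94479.
S_3 = c2*w/(S_2 - 1) = 1 + (-10701349052/10695306237)*w + ...; c3 = -10701349052/10695306237.


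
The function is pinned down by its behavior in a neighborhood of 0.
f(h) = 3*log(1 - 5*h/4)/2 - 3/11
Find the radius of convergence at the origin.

The radius of convergence is 4/5.

Branch term (3/2)*log(1 - h/(4/5)): its argument vanishes at h = 4/5, a logarithmic branch point, modulus 4/5.
The radius of convergence is the smallest modulus among the singular points: 4/5.


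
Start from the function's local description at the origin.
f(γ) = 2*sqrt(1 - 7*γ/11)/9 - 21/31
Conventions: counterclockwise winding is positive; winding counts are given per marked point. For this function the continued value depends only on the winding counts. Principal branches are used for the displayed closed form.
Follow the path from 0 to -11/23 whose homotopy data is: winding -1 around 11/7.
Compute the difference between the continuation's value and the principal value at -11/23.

Continued minus principal equals -(4/207)*sqrt(690).

The rational part is single-valued and drops out of the difference; each branch term changes only by its own monodromy.
(2/9)*sqrt(1 - γ/(11/7)): winding -1 is odd, the square root flips sign, contributing -2*(2/9)*sqrt(1 - (-11/23)/(11/7)) = -2*(2/9)*sqrt(30/23) = -(4/207)*sqrt(690).
Summing the contributions at γ = -11/23 gives -(4/207)*sqrt(690).


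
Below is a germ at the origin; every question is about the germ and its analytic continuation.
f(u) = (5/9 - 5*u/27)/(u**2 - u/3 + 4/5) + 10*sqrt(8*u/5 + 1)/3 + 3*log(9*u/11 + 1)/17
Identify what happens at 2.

Denominator factors: u**2 - u/3 + 4/5 = 62/15 at u = 2 — none vanishes.
Branch term log(1 - u/(-11/9)): argument at 2 is 29/11, nonzero, so 2 is not its branch point (a point on a principal cut is still regular for the continued germ).
Branch term sqrt(1 - u/(-5/8)): argument at 2 is 21/5, nonzero, so 2 is not its branch point (a point on a principal cut is still regular for the continued germ).
So the germ continues analytically to 2.

The point is a regular point.


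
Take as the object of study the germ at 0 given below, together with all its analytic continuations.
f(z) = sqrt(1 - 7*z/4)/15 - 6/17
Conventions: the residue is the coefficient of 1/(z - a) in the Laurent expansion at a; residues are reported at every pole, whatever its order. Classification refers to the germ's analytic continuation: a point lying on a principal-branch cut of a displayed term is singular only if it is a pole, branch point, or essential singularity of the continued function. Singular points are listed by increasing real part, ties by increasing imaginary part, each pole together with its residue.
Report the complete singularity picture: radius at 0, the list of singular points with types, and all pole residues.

Branch term (1/15)*sqrt(1 - z/(4/7)): its argument vanishes at z = 4/7, a square-root branch point, modulus 4/7.
The radius of convergence is the smallest modulus among the singular points: 4/7.

Radius of convergence at 0: 4/7.
At 4/7: an algebraic (square-root) branch point.


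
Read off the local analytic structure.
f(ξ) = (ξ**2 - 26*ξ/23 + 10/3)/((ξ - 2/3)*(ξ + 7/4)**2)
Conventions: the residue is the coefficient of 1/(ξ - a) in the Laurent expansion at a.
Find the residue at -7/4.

At the order-2 pole -7/4 set g(ξ) = (ξ - (-7/4))^2*f(ξ) = (ξ**2 - 26*ξ/23 + 10/3)/(ξ - 2/3).
Order-2 pole: residue = g'(a); g'(-7/4) = 9327/19343, so the residue is 9327/19343.

The residue is 9327/19343.


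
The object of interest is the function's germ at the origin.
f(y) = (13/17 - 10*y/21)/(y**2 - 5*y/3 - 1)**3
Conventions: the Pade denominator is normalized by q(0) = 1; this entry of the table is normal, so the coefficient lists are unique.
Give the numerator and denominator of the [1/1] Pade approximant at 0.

Taylor coefficients needed (expand at 0): a_0 = -13/17, a_1 = 1535/357, a_2 = -2073/119.
Write the denominator as Q(y) = 1 + q1*y. Requiring Q*f - P = O(y^3) with deg P <= 1 kills the coefficients of y^2..y^2 in Q*f:
  y^2: a_2 + q1*a_1 = 0, i.e. -2073/119 + (1535/357)*q1 = 0.
Solving this linear system: q1 = 6219/1535.
The numerator is Q*f truncated at degree 1: P0 = a_0 = -13/17; P1 = a_1 + q1*a_0 = 658438/547995.

The Pade approximant has numerator coefficients [-13/17, 658438/547995]; denominator coefficients [1, 6219/1535].


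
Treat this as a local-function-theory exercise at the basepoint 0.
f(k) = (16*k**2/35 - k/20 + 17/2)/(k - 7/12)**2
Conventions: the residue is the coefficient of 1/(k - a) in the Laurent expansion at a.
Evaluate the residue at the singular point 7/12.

At the order-2 pole 7/12 set g(k) = (k - (7/12))^2*f(k) = 16*k**2/35 - k/20 + 17/2.
Order-2 pole: residue = g'(a); g'(7/12) = 29/60, so the residue is 29/60.

The residue is 29/60.


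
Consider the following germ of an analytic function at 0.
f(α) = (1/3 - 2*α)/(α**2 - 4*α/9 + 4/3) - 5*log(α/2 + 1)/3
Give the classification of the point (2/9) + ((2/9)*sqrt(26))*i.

The point is a pole of order 1.

The denominator factor α**2 - 4*α/9 + 4/3 vanishes at (2/9) + ((2/9)*sqrt(26))*i and appears to the power 1; the numerator there equals (-1/9) - ((4/9)*sqrt(26))*i, nonzero, and no other factor vanishes.
The branch terms are analytic at this point.
Hence a pole whose order is the multiplicity, 1.


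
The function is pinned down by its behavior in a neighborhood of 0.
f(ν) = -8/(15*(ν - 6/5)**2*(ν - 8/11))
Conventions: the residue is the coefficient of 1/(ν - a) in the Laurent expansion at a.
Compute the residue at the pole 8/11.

The residue is -1210/507.

At the order-1 pole 8/11 set g(ν) = (ν - (8/11))*f(ν) = -8/(15*(ν - 6/5)**2).
Simple pole: residue = g(a) at a = 8/11, which is -1210/507.


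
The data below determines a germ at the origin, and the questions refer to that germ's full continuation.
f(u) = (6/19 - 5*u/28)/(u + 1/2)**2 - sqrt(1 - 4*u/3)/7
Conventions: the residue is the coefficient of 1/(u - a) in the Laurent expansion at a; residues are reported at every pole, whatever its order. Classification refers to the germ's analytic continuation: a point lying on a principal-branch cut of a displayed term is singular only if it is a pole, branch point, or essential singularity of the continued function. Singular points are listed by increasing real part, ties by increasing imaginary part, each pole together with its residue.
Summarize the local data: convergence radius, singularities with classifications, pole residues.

Denominator factor (u + 1/2)^2: pole of order 2 at -1/2, modulus 1/2.
Branch term (-1/7)*sqrt(1 - u/(3/4)): its argument vanishes at u = 3/4, a square-root branch point, modulus 3/4.
The radius of convergence is the smallest modulus among the singular points: 1/2.
The branch term is analytic at -1/2 and contributes nothing to the residue; only the rational part matters.
At the order-2 pole -1/2 set g(u) = (u - (-1/2))^2*(rational part) = 6/19 - 5*u/28.
Order-2 pole: residue = g'(a); g'(-1/2) = -5/28, so the residue is -5/28.
List the singular points by increasing real part (a conjugate pair: the negative imaginary part first).

Radius of convergence at 0: 1/2.
At -1/2: a pole of order 2; residue -5/28.
At 3/4: an algebraic (square-root) branch point.


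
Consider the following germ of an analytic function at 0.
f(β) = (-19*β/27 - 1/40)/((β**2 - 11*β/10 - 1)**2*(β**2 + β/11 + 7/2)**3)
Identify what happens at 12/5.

Denominator factors: β**2 - 11*β/10 - 1 = 53/25 at β = 12/5; β**2 + β/11 + 7/2 = 5213/550 at β = 12/5 — none vanishes.
So the germ continues analytically to 12/5.

The point is a regular point.


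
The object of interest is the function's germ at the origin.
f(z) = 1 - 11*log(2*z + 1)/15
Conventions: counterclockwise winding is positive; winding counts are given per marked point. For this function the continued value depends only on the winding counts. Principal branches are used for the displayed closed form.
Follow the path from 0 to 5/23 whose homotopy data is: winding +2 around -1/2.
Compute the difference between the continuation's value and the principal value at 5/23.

The rational part is single-valued and drops out of the difference; each branch term changes only by its own monodromy.
(-11/15)*log(1 - z/(-1/2)): each positive loop around -1/2 adds 2*pi*i to the log, so winding +2 contributes (-11/15)*(2)*2*pi*i = -(44/15)*pi*i.
Summing the contributions at z = 5/23 gives -(44/15)*pi*i.

Continued minus principal equals -(44/15)*pi*i.


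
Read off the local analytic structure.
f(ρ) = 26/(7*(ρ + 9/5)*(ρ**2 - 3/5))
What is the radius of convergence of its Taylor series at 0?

Denominator factor (ρ + 9/5): pole of order 1 at -9/5, modulus 9/5.
Denominator factor (ρ**2 - 3/5): discriminant 12/5, real irrational roots (1/5)*sqrt(15) and -(1/5)*sqrt(15); poles of order 1, moduli (1/5)*sqrt(15) and (1/5)*sqrt(15).
The radius of convergence is the smallest modulus among the singular points: (1/5)*sqrt(15).

The radius of convergence is (1/5)*sqrt(15).


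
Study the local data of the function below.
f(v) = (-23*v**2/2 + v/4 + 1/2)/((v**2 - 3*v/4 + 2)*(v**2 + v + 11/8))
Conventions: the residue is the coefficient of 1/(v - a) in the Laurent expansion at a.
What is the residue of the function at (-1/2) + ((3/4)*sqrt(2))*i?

The factor v**2 + v + 11/8 splits as (v - a)(v - a') with a = (-1/2) + ((3/4)*sqrt(2))*i, a' = (-1/2) - ((3/4)*sqrt(2))*i. At the order-1 pole a set g(v) = (v - a)*f(v) = [(-23*v**2/2 + v/4 + 1/2)/(v**2 - 3*v/4 + 2)] / (v - a').
Simple pole: residue = g(a) at a = (-1/2) + ((3/4)*sqrt(2))*i, which is (2297/729) + ((319/729)*sqrt(2))*i.

The residue is (2297/729) + ((319/729)*sqrt(2))*i.


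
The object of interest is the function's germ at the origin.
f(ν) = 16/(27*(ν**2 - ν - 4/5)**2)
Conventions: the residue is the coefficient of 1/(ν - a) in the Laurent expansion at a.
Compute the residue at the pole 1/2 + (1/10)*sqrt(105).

The factor ν**2 - ν - 4/5 splits as (ν - a)(ν - a') with a = 1/2 + (1/10)*sqrt(105), a' = 1/2 - (1/10)*sqrt(105). At the order-2 pole a set g(ν) = (ν - a)^2*f(ν) = [16/27] / (ν - a')^2.
Order-2 pole: residue = g'(a); g'(1/2 + (1/10)*sqrt(105)) = -(160/11907)*sqrt(105), so the residue is -(160/11907)*sqrt(105).

The residue is -(160/11907)*sqrt(105).


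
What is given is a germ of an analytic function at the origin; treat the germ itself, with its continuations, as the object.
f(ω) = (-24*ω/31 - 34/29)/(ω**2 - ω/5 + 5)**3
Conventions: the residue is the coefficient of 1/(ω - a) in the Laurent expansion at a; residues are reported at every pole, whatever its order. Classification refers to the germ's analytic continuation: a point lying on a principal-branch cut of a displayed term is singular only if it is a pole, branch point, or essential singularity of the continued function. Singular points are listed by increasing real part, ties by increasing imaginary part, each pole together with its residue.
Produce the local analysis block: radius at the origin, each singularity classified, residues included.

Denominator factor (ω**2 - ω/5 + 5)^3: discriminant -499/25, complex-conjugate roots (1/10) + ((1/10)*sqrt(499))*i and (1/10) - ((1/10)*sqrt(499))*i; poles of order 3, moduli sqrt(5) and sqrt(5).
The radius of convergence is the smallest modulus among the singular points: sqrt(5).
The factor ω**2 - ω/5 + 5 splits as (ω - a)(ω - a') with a = (1/10) - ((1/10)*sqrt(499))*i, a' = (1/10) + ((1/10)*sqrt(499))*i. At the order-3 pole a set g(ω) = (ω - a)^3*f(ω) = [-24*ω/31 - 34/29] / (ω - a')^3.
Order-3 pole: residue = g''(a)/2; g''((1/10) - ((1/10)*sqrt(499))*i) = -((42135000/111702097601)*sqrt(499))*i, so the residue is -((21067500/111702097601)*sqrt(499))*i.
The factor ω**2 - ω/5 + 5 splits as (ω - a)(ω - a') with a = (1/10) + ((1/10)*sqrt(499))*i, a' = (1/10) - ((1/10)*sqrt(499))*i. At the order-3 pole a set g(ω) = (ω - a)^3*f(ω) = [-24*ω/31 - 34/29] / (ω - a')^3.
Order-3 pole: residue = g''(a)/2; g''((1/10) + ((1/10)*sqrt(499))*i) = ((42135000/111702097601)*sqrt(499))*i, so the residue is ((21067500/111702097601)*sqrt(499))*i.
List the singular points by increasing real part (a conjugate pair: the negative imaginary part first).

Radius of convergence at 0: sqrt(5).
At (1/10) - ((1/10)*sqrt(499))*i: a pole of order 3; residue -((21067500/111702097601)*sqrt(499))*i.
At (1/10) + ((1/10)*sqrt(499))*i: a pole of order 3; residue ((21067500/111702097601)*sqrt(499))*i.


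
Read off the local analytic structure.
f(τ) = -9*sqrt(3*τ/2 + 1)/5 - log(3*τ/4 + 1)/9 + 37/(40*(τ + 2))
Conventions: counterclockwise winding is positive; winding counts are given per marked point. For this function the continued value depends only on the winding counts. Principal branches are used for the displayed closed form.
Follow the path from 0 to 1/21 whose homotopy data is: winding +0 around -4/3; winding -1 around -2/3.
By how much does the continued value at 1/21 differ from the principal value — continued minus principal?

The rational part is single-valued and drops out of the difference; each branch term changes only by its own monodromy.
(-9/5)*sqrt(1 - τ/(-2/3)): winding -1 is odd, the square root flips sign, contributing -2*(-9/5)*sqrt(1 - (1/21)/(-2/3)) = -2*(-9/5)*sqrt(15/14) = (9/35)*sqrt(210).
(-1/9)*log(1 - τ/(-4/3)): winding 0 around -4/3, so this term returns to its principal value, contribution 0.
Summing the contributions at τ = 1/21 gives (9/35)*sqrt(210).

Continued minus principal equals (9/35)*sqrt(210).


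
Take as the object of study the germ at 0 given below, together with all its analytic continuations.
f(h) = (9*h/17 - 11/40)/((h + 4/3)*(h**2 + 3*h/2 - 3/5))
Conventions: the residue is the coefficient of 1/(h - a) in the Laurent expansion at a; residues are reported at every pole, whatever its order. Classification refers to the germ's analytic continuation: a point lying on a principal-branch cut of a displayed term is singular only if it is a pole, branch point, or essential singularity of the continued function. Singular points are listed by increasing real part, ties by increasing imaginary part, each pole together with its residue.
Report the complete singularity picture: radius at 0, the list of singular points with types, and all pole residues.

Denominator factor (h**2 + 3*h/2 - 3/5): discriminant 93/20, real irrational roots -3/4 + (1/20)*sqrt(465) and -3/4 - (1/20)*sqrt(465); poles of order 1, moduli -3/4 + (1/20)*sqrt(465) and 3/4 + (1/20)*sqrt(465).
Denominator factor (h + 4/3): pole of order 1 at -4/3, modulus 4/3.
The radius of convergence is the smallest modulus among the singular points: -3/4 + (1/20)*sqrt(465).
The factor h**2 + 3*h/2 - 3/5 splits as (h - a)(h - a') with a = -3/4 - (1/20)*sqrt(465), a' = -3/4 + (1/20)*sqrt(465). At the order-1 pole a set g(h) = (h - a)*f(h) = [(9*h/17 - 11/40)/(h + 4/3)] / (h - a').
Simple pole: residue = g(a) at a = -3/4 - (1/20)*sqrt(465), which is -6003/10064 - (8221/311984)*sqrt(465).
At the order-1 pole -4/3 set g(h) = (h - (-4/3))*f(h) = (9*h/17 - 11/40)/(h**2 + 3*h/2 - 3/5).
Simple pole: residue = g(a) at a = -4/3, which is 6003/5032.
The factor h**2 + 3*h/2 - 3/5 splits as (h - a)(h - a') with a = -3/4 + (1/20)*sqrt(465), a' = -3/4 - (1/20)*sqrt(465). At the order-1 pole a set g(h) = (h - a)*f(h) = [(9*h/17 - 11/40)/(h + 4/3)] / (h - a').
Simple pole: residue = g(a) at a = -3/4 + (1/20)*sqrt(465), which is -6003/10064 + (8221/311984)*sqrt(465).
List the singular points by increasing real part (a conjugate pair: the negative imaginary part first).

Radius of convergence at 0: -3/4 + (1/20)*sqrt(465).
At -3/4 - (1/20)*sqrt(465): a pole of order 1; residue -6003/10064 - (8221/311984)*sqrt(465).
At -4/3: a pole of order 1; residue 6003/5032.
At -3/4 + (1/20)*sqrt(465): a pole of order 1; residue -6003/10064 + (8221/311984)*sqrt(465).
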